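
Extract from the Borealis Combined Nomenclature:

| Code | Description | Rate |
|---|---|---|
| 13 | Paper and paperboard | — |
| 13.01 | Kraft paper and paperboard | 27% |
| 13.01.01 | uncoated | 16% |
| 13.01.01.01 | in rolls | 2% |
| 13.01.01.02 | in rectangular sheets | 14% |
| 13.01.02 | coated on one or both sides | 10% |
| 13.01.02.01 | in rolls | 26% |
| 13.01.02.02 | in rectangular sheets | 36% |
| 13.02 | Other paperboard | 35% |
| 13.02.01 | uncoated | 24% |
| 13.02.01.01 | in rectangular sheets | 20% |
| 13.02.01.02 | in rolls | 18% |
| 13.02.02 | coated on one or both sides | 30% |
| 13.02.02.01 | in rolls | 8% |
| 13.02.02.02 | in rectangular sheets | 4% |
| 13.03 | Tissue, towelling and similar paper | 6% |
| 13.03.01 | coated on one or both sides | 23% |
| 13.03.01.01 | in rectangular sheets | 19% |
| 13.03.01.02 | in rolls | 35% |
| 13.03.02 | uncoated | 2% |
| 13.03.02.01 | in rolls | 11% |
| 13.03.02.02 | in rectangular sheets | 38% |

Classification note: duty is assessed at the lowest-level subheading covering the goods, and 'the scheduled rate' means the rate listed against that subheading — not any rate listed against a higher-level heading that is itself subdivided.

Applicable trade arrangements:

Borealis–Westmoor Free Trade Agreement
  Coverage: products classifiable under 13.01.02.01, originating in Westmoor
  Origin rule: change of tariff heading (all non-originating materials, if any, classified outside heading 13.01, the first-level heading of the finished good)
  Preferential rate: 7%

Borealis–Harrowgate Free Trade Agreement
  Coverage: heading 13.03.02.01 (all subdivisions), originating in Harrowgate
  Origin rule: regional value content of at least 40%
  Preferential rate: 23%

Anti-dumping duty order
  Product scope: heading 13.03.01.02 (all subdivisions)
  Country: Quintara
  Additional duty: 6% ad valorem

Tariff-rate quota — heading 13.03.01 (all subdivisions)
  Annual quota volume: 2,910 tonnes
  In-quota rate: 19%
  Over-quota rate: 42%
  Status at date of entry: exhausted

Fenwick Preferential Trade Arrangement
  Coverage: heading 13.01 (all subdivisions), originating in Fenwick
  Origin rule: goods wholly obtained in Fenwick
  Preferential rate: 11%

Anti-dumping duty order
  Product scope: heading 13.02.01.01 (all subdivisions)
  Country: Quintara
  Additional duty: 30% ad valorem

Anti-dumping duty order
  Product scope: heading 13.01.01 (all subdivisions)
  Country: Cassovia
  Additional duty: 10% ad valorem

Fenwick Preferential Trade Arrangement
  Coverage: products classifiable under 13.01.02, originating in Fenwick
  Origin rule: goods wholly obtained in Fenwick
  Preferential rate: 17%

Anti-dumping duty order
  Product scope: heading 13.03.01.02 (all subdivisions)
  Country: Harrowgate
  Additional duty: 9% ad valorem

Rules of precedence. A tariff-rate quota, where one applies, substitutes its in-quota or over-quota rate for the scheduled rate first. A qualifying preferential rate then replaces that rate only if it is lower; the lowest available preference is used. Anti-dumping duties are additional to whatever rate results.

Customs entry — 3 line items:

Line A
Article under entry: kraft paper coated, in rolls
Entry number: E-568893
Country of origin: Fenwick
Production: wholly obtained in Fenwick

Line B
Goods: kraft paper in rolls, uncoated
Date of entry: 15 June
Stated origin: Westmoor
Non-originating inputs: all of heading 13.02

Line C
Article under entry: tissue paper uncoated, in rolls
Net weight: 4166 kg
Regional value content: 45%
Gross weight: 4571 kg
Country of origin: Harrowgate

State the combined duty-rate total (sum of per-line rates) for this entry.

Line A: kraft paper → 13.01; coated → 13.01.02; in rolls → 13.01.02.01. Scheduled 26%. Fenwick agreement on 13.01: wholly obtained → 11% available; Fenwick agreement on 13.01.02: wholly obtained → 17% available; preferential 11%. → 11%.
Line B: kraft paper → 13.01; uncoated → 13.01.01; in rolls → 13.01.01.01. Scheduled 2%. Westmoor agreement on 13.01.02.01: 13.01.01.01 not covered. → 2%.
Line C: tissue paper → 13.03; uncoated → 13.03.02; in rolls → 13.03.02.01. Scheduled 11%. Harrowgate agreement on 13.03.02.01: RVC ≥ 40% → 23% available; preference 23% not lower than 11% → no reduction. → 11%.
Sum: 11% + 2% + 11% = 24%.

24%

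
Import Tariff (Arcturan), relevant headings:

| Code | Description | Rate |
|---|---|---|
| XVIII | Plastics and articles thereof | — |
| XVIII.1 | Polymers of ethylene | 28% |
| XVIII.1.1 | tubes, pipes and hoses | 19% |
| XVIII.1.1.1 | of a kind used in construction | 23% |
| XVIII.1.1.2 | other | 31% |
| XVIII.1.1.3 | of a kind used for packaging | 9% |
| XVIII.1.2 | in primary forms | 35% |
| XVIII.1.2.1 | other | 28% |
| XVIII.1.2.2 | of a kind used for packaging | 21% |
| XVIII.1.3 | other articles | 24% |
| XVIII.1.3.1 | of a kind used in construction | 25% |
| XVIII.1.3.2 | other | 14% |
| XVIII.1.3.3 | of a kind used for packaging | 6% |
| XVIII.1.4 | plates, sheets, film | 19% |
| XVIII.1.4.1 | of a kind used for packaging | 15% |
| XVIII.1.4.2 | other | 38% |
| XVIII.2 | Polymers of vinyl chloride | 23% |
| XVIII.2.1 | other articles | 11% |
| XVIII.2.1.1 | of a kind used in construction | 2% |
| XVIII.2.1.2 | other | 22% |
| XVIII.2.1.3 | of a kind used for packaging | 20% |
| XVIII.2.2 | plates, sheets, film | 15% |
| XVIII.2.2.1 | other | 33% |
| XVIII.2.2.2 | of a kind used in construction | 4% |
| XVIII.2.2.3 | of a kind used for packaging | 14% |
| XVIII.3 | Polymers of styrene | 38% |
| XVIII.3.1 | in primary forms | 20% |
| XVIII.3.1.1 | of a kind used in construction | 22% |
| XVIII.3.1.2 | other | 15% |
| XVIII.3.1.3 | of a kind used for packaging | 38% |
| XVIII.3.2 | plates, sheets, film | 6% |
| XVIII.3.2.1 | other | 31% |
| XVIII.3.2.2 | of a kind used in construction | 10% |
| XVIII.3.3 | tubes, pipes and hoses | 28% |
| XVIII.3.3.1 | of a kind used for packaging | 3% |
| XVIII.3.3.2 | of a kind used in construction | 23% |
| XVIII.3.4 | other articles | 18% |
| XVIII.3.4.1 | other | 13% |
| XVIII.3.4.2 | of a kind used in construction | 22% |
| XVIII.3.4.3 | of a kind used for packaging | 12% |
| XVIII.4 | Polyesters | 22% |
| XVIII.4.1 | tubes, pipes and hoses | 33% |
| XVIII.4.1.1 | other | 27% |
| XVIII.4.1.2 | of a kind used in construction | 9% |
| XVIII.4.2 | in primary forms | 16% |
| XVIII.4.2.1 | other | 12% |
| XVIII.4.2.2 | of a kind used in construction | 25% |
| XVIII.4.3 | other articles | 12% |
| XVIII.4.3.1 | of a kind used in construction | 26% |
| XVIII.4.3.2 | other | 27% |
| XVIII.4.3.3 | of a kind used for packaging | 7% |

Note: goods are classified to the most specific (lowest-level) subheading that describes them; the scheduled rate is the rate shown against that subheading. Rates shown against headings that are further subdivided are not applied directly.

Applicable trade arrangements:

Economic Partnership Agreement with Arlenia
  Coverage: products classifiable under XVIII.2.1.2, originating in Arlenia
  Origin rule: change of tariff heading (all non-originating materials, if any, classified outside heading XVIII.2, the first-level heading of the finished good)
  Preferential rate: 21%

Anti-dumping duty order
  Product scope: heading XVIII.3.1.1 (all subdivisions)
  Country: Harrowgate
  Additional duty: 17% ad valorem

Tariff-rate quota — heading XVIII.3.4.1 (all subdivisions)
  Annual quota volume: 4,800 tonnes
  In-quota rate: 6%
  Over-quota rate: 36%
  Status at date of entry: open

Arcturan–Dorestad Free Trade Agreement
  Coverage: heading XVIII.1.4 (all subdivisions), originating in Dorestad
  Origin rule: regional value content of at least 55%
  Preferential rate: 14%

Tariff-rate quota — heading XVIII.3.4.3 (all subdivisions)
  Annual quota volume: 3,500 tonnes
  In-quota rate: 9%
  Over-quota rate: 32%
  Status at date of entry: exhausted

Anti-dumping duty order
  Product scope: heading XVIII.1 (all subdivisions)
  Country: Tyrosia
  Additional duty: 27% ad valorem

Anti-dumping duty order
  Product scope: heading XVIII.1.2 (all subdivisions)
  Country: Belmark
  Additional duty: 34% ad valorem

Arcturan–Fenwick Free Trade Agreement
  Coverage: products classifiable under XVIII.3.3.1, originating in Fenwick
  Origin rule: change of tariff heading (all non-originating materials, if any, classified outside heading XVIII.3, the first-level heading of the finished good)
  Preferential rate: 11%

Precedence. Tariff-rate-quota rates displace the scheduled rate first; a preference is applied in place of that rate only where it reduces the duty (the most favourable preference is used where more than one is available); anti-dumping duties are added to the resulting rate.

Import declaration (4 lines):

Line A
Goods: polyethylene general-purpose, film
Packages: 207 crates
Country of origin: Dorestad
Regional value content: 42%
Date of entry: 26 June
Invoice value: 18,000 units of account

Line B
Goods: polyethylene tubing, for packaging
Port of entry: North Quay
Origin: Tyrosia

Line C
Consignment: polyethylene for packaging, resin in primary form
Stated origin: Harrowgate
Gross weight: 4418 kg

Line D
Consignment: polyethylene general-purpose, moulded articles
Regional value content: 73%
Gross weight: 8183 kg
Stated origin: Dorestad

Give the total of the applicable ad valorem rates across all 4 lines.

109%

Line A: polyethylene → XVIII.1; film → XVIII.1.4; general-purpose → XVIII.1.4.2. Scheduled 38%. Dorestad agreement on XVIII.1.4: RVC < 55%. → 38%.
Line B: polyethylene → XVIII.1; tubing → XVIII.1.1; for packaging → XVIII.1.1.3. Scheduled 9%. anti-dumping (Tyrosia, XVIII.1): +27%; total 9% + 27% = 36%. → 36%.
Line C: polyethylene → XVIII.1; resin in primary form → XVIII.1.2; for packaging → XVIII.1.2.2. Scheduled 21%. No special measure applies. → 21%.
Line D: polyethylene → XVIII.1; moulded articles → XVIII.1.3; general-purpose → XVIII.1.3.2. Scheduled 14%. Dorestad agreement on XVIII.1.4: XVIII.1.3.2 not covered. → 14%.
Sum: 38% + 36% + 21% + 14% = 109%.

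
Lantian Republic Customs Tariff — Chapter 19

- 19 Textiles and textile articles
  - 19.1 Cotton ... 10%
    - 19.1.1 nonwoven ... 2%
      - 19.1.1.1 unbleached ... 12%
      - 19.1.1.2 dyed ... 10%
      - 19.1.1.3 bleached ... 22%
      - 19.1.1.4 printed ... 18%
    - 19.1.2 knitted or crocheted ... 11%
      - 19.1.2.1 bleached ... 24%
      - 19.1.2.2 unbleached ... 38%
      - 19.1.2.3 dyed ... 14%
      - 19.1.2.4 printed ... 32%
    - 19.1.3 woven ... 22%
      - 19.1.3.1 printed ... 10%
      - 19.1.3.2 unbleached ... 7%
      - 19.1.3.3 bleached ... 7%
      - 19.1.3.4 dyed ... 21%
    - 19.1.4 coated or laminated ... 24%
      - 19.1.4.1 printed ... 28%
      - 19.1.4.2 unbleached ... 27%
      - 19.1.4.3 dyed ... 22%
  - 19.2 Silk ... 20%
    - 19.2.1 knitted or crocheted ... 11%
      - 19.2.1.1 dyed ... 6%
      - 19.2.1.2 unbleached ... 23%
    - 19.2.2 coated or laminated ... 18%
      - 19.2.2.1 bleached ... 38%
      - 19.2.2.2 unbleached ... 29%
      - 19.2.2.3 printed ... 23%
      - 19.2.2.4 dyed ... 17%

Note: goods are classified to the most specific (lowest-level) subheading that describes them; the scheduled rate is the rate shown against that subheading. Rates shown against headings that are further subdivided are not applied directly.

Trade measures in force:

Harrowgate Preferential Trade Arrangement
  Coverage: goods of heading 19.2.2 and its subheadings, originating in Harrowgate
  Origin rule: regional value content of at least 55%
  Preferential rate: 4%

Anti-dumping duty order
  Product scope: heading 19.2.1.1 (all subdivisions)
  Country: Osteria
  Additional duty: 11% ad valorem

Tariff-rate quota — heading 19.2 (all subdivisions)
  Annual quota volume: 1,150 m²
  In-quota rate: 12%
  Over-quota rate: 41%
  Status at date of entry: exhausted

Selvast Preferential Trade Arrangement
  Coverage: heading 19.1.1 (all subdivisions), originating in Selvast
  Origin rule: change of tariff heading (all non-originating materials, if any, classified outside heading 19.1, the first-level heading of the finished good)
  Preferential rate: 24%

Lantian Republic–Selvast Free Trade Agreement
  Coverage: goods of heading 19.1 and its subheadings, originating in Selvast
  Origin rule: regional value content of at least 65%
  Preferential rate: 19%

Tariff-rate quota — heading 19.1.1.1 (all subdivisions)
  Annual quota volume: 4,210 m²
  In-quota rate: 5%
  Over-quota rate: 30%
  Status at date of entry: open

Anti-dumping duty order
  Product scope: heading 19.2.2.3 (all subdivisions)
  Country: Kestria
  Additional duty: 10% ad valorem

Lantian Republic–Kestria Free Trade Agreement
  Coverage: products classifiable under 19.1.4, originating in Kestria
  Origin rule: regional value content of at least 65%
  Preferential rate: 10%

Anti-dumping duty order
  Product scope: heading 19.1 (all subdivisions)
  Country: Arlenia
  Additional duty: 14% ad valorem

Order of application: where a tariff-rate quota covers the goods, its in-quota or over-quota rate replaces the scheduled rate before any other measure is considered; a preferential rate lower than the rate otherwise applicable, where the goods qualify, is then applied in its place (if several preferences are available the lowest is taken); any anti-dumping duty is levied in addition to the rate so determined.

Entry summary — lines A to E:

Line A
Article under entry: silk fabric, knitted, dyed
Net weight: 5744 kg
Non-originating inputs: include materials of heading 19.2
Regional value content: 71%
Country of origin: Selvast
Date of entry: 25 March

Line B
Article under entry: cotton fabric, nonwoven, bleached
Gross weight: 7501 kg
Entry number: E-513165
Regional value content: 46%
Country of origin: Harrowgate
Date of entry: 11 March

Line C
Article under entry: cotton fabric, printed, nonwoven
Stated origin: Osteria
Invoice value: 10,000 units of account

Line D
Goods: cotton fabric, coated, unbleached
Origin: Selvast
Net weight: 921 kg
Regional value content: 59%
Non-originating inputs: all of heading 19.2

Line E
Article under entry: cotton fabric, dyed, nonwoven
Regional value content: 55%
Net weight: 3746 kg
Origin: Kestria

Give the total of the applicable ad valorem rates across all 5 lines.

Line A: silk → 19.2; knitted → 19.2.1; dyed → 19.2.1.1. Scheduled 6%. quota on 19.2 exhausted → over-quota 41%; Selvast agreement on 19.1.1: 19.2.1.1 not covered; Selvast agreement on 19.1: 19.2.1.1 not covered. → 41%.
Line B: cotton → 19.1; nonwoven → 19.1.1; bleached → 19.1.1.3. Scheduled 22%. Harrowgate agreement on 19.2.2: 19.1.1.3 not covered. → 22%.
Line C: cotton → 19.1; nonwoven → 19.1.1; printed → 19.1.1.4. Scheduled 18%. No special measure applies. → 18%.
Line D: cotton → 19.1; coated → 19.1.4; unbleached → 19.1.4.2. Scheduled 27%. Selvast agreement on 19.1.1: 19.1.4.2 not covered; Selvast agreement on 19.1: RVC < 65%. → 27%.
Line E: cotton → 19.1; nonwoven → 19.1.1; dyed → 19.1.1.2. Scheduled 10%. Kestria agreement on 19.1.4: 19.1.1.2 not covered. → 10%.
Sum: 41% + 22% + 18% + 27% + 10% = 118%.

118%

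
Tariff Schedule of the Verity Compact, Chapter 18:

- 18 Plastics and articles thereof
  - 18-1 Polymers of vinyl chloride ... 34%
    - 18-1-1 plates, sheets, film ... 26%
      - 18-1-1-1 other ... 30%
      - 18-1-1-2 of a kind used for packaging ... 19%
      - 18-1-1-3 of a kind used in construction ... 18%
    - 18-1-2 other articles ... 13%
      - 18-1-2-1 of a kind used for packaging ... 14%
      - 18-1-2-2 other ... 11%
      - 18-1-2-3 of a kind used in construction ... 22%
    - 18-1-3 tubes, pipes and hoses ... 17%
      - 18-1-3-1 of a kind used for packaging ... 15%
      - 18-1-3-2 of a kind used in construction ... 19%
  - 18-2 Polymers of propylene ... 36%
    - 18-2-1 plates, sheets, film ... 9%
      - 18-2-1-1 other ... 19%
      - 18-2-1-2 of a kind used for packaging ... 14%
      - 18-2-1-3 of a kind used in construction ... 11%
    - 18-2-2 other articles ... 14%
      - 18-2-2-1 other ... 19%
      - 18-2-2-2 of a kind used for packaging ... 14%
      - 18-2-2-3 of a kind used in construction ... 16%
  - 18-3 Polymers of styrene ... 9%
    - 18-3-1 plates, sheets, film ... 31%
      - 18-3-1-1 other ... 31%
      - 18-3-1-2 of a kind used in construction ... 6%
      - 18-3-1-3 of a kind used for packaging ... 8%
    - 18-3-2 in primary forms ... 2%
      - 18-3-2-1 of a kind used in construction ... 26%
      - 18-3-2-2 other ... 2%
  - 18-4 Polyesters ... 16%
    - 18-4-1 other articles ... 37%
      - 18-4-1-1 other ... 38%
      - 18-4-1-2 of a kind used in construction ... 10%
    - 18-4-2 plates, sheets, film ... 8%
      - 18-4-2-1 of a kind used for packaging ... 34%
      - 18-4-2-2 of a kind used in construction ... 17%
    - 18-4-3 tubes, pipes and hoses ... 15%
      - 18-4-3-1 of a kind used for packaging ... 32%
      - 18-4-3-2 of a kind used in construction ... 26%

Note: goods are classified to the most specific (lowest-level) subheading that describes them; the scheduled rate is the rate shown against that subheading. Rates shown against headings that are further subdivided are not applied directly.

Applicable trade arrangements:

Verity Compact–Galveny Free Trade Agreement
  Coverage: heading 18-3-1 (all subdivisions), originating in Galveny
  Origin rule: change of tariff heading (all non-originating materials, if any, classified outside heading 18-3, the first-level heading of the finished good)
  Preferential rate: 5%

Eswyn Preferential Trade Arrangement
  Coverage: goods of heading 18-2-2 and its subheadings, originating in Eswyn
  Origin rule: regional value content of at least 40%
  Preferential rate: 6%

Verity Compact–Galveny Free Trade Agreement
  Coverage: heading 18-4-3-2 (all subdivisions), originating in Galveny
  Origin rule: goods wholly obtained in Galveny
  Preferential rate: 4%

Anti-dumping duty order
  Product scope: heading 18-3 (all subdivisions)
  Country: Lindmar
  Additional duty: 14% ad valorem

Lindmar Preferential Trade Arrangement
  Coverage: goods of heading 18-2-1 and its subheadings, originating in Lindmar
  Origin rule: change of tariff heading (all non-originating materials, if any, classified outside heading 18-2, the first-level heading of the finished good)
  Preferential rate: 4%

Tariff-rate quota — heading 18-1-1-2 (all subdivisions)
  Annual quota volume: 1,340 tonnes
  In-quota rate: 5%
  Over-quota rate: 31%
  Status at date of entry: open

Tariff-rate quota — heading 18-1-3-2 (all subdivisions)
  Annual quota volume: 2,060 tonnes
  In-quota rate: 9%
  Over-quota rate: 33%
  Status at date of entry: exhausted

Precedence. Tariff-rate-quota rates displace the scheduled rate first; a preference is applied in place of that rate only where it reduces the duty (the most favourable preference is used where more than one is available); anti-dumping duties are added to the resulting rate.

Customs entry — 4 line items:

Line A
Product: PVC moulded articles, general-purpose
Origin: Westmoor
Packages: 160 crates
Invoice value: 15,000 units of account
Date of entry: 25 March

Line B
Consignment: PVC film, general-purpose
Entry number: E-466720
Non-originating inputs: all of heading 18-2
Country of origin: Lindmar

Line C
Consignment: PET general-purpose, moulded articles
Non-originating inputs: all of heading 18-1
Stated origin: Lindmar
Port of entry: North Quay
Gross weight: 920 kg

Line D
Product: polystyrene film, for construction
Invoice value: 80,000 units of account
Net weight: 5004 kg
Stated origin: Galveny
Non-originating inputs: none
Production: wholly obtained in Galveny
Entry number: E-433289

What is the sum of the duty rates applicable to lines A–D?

84%

Line A: PVC → 18-1; moulded articles → 18-1-2; general-purpose → 18-1-2-2. Scheduled 11%. No special measure applies. → 11%.
Line B: PVC → 18-1; film → 18-1-1; general-purpose → 18-1-1-1. Scheduled 30%. Lindmar agreement on 18-2-1: 18-1-1-1 not covered. → 30%.
Line C: PET → 18-4; moulded articles → 18-4-1; general-purpose → 18-4-1-1. Scheduled 38%. Lindmar agreement on 18-2-1: 18-4-1-1 not covered. → 38%.
Line D: polystyrene → 18-3; film → 18-3-1; for construction → 18-3-1-2. Scheduled 6%. Galveny agreement on 18-3-1: CTH met → 5% available; Galveny agreement on 18-4-3-2: 18-3-1-2 not covered; preferential 5%. → 5%.
Sum: 11% + 30% + 38% + 5% = 84%.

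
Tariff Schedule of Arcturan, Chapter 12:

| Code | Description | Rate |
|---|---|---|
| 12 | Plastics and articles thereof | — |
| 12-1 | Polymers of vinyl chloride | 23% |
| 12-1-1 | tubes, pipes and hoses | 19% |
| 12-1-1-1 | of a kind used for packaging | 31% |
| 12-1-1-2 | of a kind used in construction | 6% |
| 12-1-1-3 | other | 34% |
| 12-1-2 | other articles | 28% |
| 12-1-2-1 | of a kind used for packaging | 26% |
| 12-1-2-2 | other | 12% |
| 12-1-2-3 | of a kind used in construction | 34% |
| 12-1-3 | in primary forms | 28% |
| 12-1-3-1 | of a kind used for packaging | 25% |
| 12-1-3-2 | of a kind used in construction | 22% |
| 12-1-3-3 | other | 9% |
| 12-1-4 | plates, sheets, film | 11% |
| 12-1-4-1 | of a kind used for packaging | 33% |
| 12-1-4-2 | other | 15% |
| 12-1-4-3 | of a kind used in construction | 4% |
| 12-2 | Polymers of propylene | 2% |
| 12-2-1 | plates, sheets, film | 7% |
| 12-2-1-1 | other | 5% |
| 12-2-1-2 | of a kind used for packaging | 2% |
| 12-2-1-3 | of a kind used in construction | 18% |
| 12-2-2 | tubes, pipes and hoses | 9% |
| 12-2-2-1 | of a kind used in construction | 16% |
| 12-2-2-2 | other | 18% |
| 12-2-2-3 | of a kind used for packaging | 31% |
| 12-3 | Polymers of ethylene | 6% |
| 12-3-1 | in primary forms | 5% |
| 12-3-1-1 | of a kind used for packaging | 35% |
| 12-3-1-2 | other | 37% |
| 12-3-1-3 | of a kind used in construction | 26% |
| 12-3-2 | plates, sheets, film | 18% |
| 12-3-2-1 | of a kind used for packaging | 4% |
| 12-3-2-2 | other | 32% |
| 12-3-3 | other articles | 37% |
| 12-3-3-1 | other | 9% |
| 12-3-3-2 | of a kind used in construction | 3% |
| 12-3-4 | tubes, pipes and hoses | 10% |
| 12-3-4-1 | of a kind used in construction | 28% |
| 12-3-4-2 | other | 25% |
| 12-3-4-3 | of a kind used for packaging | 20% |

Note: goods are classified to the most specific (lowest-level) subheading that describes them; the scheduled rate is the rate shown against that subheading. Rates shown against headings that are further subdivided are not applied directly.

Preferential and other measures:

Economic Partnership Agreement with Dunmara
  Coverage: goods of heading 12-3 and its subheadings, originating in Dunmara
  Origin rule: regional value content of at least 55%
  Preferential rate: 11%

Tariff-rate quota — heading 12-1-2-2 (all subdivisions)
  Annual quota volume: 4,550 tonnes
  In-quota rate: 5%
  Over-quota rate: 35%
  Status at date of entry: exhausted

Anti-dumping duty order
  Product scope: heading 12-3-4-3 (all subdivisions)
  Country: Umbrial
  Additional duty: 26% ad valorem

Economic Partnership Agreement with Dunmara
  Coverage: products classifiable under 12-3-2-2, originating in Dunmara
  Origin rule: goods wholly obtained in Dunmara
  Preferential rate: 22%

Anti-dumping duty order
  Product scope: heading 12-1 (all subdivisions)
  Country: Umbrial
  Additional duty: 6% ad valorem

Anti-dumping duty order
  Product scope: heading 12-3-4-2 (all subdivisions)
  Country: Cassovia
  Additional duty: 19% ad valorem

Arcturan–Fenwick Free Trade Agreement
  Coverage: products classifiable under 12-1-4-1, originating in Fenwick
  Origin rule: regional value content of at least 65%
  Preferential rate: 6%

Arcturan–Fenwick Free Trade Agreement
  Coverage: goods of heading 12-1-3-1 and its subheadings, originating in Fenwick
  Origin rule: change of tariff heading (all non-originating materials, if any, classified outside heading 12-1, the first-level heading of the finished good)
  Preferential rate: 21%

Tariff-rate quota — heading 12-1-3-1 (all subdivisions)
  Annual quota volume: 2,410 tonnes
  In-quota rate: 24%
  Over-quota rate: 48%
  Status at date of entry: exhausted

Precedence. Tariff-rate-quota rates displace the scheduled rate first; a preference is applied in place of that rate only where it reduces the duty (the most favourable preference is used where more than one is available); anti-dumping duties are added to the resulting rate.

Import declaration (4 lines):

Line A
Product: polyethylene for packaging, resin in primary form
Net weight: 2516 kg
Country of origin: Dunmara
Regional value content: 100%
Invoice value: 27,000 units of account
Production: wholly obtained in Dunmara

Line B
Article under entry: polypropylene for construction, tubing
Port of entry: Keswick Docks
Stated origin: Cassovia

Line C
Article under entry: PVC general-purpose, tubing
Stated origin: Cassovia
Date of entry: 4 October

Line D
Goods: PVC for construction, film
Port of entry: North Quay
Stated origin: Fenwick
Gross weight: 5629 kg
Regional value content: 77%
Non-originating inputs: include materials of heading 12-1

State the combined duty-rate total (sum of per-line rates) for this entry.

65%

Line A: polyethylene → 12-3; resin in primary form → 12-3-1; for packaging → 12-3-1-1. Scheduled 35%. Dunmara agreement on 12-3: RVC ≥ 55% → 11% available; Dunmara agreement on 12-3-2-2: 12-3-1-1 not covered; preferential 11%. → 11%.
Line B: polypropylene → 12-2; tubing → 12-2-2; for construction → 12-2-2-1. Scheduled 16%. No special measure applies. → 16%.
Line C: PVC → 12-1; tubing → 12-1-1; general-purpose → 12-1-1-3. Scheduled 34%. No special measure applies. → 34%.
Line D: PVC → 12-1; film → 12-1-4; for construction → 12-1-4-3. Scheduled 4%. Fenwick agreement on 12-1-4-1: 12-1-4-3 not covered; Fenwick agreement on 12-1-3-1: 12-1-4-3 not covered. → 4%.
Sum: 11% + 16% + 34% + 4% = 65%.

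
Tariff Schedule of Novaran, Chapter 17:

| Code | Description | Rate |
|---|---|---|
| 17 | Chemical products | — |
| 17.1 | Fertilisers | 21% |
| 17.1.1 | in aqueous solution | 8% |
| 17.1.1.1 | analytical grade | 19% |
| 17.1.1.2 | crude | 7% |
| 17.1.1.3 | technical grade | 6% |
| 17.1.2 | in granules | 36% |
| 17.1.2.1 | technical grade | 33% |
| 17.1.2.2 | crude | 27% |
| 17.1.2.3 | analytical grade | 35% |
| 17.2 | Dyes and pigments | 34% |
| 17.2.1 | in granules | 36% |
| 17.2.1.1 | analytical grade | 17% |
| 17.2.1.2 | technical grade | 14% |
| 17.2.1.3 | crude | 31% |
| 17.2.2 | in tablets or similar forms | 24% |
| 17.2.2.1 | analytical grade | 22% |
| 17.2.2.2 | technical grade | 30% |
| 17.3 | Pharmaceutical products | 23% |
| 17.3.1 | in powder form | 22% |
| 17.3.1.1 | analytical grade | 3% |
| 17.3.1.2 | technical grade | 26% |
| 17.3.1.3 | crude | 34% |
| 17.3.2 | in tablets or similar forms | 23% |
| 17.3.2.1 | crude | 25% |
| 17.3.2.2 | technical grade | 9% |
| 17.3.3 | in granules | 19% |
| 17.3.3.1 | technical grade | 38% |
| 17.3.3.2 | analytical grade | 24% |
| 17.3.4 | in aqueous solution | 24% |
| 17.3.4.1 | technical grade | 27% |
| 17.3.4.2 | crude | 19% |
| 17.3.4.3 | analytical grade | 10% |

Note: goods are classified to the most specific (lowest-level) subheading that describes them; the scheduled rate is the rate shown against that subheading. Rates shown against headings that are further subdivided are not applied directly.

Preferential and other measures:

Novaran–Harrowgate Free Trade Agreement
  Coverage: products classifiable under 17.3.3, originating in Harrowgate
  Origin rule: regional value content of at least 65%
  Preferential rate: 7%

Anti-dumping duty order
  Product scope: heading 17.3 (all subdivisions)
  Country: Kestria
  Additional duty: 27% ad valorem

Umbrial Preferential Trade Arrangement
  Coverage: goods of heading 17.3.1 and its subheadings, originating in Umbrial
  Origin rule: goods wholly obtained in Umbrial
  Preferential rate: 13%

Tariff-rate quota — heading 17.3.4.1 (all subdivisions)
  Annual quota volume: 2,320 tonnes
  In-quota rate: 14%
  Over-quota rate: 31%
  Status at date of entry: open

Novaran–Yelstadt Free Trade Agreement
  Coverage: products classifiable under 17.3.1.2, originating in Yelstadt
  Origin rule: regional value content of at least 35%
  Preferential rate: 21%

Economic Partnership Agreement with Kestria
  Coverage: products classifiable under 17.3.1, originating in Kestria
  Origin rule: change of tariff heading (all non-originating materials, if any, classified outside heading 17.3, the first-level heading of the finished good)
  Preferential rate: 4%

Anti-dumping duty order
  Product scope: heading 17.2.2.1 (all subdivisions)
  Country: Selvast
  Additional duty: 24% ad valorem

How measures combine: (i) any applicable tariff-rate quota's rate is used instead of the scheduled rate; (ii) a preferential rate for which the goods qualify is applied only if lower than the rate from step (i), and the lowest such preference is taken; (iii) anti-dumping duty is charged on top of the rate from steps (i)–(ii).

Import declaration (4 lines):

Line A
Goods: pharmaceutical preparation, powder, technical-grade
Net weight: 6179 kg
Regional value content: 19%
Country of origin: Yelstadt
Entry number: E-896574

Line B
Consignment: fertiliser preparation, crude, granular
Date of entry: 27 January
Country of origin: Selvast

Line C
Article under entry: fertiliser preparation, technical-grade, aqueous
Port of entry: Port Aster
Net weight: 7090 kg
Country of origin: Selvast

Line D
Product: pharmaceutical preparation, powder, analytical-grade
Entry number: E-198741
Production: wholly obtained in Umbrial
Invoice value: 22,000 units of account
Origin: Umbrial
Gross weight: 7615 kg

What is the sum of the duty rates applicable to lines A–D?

Line A: pharmaceutical → 17.3; powder → 17.3.1; technical-grade → 17.3.1.2. Scheduled 26%. Yelstadt agreement on 17.3.1.2: RVC < 35%. → 26%.
Line B: fertiliser → 17.1; granular → 17.1.2; crude → 17.1.2.2. Scheduled 27%. No special measure applies. → 27%.
Line C: fertiliser → 17.1; aqueous → 17.1.1; technical-grade → 17.1.1.3. Scheduled 6%. No special measure applies. → 6%.
Line D: pharmaceutical → 17.3; powder → 17.3.1; analytical-grade → 17.3.1.1. Scheduled 3%. Umbrial agreement on 17.3.1: wholly obtained → 13% available; preference 13% not lower than 3% → no reduction. → 3%.
Sum: 26% + 27% + 6% + 3% = 62%.

62%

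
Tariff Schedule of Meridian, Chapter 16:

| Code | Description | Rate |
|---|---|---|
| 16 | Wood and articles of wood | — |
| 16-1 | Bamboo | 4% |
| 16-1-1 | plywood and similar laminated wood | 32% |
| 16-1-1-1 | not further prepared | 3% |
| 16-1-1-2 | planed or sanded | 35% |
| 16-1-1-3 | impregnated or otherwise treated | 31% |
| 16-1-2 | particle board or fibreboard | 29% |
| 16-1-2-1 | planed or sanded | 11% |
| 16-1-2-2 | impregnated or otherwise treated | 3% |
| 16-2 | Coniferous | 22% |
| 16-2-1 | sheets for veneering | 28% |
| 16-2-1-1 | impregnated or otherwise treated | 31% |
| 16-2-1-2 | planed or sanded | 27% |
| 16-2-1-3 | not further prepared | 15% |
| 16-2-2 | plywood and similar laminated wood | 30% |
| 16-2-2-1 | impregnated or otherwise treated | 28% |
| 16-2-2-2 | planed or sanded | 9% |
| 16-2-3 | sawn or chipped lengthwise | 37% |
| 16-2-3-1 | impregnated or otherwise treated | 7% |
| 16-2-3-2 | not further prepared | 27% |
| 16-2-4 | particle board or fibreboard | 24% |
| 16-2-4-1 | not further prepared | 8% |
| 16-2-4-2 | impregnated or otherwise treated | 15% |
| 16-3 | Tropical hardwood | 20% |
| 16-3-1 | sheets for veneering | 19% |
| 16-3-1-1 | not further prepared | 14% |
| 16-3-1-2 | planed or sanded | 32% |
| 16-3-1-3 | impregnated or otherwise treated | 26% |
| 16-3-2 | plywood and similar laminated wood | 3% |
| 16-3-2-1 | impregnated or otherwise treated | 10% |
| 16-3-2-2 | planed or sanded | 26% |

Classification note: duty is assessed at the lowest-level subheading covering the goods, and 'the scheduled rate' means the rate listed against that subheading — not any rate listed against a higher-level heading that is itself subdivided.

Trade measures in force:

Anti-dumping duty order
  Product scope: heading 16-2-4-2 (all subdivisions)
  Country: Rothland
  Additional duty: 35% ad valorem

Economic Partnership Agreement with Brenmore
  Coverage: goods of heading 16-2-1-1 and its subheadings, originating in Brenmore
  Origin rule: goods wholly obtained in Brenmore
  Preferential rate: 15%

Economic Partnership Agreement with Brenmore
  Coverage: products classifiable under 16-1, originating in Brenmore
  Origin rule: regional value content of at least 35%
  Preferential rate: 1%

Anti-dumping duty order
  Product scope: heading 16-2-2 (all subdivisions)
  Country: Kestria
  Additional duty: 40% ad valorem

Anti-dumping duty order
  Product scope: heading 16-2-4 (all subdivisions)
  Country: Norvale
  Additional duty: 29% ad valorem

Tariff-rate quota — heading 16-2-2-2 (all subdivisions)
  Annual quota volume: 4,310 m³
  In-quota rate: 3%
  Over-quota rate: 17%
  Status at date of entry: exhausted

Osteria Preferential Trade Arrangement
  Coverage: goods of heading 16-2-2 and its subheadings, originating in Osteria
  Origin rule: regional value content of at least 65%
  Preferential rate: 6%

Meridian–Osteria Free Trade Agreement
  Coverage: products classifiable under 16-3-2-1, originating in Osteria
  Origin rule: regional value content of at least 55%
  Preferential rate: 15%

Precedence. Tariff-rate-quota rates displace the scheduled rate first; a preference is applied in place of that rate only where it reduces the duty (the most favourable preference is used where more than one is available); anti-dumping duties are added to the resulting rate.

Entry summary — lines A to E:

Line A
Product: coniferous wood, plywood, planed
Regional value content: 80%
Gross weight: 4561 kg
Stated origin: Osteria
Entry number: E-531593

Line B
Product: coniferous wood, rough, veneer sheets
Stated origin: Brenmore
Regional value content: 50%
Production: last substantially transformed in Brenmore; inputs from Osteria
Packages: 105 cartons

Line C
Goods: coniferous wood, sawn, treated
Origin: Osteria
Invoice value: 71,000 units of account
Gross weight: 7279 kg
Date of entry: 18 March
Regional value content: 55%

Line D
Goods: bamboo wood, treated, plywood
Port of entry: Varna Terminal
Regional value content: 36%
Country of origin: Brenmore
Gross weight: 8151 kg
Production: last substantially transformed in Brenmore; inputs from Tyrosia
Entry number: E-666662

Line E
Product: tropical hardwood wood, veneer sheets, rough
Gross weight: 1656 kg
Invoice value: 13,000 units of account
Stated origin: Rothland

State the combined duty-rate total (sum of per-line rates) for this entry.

43%

Line A: coniferous → 16-2; plywood → 16-2-2; planed → 16-2-2-2. Scheduled 9%. quota on 16-2-2-2 exhausted → over-quota 17%; Osteria agreement on 16-2-2: RVC ≥ 65% → 6% available; Osteria agreement on 16-3-2-1: 16-2-2-2 not covered; preferential 6%. → 6%.
Line B: coniferous → 16-2; veneer sheets → 16-2-1; rough → 16-2-1-3. Scheduled 15%. Brenmore agreement on 16-2-1-1: 16-2-1-3 not covered; Brenmore agreement on 16-1: 16-2-1-3 not covered. → 15%.
Line C: coniferous → 16-2; sawn → 16-2-3; treated → 16-2-3-1. Scheduled 7%. Osteria agreement on 16-2-2: 16-2-3-1 not covered; Osteria agreement on 16-3-2-1: 16-2-3-1 not covered. → 7%.
Line D: bamboo → 16-1; plywood → 16-1-1; treated → 16-1-1-3. Scheduled 31%. Brenmore agreement on 16-2-1-1: 16-1-1-3 not covered; Brenmore agreement on 16-1: RVC ≥ 35% → 1% available; preferential 1%. → 1%.
Line E: tropical hardwood → 16-3; veneer sheets → 16-3-1; rough → 16-3-1-1. Scheduled 14%. No special measure applies. → 14%.
Sum: 6% + 15% + 7% + 1% + 14% = 43%.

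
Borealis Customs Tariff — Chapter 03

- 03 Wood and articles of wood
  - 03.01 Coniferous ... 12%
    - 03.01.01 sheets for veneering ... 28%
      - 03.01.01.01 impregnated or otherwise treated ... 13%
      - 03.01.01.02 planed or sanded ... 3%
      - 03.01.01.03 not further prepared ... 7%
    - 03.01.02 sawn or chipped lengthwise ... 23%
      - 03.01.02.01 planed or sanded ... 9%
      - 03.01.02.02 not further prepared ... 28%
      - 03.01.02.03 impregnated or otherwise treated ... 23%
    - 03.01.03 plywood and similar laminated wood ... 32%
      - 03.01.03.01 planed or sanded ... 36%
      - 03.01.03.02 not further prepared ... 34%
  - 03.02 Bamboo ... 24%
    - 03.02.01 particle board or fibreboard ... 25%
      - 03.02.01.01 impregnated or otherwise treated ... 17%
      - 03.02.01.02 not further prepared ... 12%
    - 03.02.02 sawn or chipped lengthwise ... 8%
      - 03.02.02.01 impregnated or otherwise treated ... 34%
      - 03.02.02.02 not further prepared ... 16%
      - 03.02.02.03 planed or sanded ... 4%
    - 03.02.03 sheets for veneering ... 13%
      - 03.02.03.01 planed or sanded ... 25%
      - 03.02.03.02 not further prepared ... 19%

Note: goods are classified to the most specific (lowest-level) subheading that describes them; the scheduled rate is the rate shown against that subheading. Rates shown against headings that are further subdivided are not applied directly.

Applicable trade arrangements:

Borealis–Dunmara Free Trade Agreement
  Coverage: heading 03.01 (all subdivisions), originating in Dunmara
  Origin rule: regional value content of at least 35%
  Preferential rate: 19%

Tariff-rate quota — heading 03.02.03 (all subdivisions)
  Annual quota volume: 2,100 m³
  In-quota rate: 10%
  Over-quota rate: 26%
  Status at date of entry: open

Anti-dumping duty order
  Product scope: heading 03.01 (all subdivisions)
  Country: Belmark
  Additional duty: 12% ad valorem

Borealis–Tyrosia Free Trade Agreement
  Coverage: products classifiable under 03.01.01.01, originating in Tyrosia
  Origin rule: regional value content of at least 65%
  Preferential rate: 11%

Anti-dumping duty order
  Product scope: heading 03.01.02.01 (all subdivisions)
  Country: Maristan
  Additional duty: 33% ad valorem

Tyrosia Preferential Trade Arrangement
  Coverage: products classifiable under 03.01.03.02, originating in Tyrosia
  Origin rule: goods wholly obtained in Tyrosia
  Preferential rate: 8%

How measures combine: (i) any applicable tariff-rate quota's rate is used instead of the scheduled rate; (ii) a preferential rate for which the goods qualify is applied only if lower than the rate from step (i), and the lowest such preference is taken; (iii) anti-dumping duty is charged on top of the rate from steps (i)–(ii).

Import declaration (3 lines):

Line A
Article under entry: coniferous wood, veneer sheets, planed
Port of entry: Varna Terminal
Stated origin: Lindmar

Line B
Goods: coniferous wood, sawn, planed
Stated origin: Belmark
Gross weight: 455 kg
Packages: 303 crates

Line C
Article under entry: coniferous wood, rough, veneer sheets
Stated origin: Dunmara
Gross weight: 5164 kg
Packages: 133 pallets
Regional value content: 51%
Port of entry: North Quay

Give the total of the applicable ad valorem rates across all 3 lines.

Line A: coniferous → 03.01; veneer sheets → 03.01.01; planed → 03.01.01.02. Scheduled 3%. No special measure applies. → 3%.
Line B: coniferous → 03.01; sawn → 03.01.02; planed → 03.01.02.01. Scheduled 9%. anti-dumping (Belmark, 03.01): +12%; total 9% + 12% = 21%. → 21%.
Line C: coniferous → 03.01; veneer sheets → 03.01.01; rough → 03.01.01.03. Scheduled 7%. Dunmara agreement on 03.01: RVC ≥ 35% → 19% available; preference 19% not lower than 7% → no reduction. → 7%.
Sum: 3% + 21% + 7% = 31%.

31%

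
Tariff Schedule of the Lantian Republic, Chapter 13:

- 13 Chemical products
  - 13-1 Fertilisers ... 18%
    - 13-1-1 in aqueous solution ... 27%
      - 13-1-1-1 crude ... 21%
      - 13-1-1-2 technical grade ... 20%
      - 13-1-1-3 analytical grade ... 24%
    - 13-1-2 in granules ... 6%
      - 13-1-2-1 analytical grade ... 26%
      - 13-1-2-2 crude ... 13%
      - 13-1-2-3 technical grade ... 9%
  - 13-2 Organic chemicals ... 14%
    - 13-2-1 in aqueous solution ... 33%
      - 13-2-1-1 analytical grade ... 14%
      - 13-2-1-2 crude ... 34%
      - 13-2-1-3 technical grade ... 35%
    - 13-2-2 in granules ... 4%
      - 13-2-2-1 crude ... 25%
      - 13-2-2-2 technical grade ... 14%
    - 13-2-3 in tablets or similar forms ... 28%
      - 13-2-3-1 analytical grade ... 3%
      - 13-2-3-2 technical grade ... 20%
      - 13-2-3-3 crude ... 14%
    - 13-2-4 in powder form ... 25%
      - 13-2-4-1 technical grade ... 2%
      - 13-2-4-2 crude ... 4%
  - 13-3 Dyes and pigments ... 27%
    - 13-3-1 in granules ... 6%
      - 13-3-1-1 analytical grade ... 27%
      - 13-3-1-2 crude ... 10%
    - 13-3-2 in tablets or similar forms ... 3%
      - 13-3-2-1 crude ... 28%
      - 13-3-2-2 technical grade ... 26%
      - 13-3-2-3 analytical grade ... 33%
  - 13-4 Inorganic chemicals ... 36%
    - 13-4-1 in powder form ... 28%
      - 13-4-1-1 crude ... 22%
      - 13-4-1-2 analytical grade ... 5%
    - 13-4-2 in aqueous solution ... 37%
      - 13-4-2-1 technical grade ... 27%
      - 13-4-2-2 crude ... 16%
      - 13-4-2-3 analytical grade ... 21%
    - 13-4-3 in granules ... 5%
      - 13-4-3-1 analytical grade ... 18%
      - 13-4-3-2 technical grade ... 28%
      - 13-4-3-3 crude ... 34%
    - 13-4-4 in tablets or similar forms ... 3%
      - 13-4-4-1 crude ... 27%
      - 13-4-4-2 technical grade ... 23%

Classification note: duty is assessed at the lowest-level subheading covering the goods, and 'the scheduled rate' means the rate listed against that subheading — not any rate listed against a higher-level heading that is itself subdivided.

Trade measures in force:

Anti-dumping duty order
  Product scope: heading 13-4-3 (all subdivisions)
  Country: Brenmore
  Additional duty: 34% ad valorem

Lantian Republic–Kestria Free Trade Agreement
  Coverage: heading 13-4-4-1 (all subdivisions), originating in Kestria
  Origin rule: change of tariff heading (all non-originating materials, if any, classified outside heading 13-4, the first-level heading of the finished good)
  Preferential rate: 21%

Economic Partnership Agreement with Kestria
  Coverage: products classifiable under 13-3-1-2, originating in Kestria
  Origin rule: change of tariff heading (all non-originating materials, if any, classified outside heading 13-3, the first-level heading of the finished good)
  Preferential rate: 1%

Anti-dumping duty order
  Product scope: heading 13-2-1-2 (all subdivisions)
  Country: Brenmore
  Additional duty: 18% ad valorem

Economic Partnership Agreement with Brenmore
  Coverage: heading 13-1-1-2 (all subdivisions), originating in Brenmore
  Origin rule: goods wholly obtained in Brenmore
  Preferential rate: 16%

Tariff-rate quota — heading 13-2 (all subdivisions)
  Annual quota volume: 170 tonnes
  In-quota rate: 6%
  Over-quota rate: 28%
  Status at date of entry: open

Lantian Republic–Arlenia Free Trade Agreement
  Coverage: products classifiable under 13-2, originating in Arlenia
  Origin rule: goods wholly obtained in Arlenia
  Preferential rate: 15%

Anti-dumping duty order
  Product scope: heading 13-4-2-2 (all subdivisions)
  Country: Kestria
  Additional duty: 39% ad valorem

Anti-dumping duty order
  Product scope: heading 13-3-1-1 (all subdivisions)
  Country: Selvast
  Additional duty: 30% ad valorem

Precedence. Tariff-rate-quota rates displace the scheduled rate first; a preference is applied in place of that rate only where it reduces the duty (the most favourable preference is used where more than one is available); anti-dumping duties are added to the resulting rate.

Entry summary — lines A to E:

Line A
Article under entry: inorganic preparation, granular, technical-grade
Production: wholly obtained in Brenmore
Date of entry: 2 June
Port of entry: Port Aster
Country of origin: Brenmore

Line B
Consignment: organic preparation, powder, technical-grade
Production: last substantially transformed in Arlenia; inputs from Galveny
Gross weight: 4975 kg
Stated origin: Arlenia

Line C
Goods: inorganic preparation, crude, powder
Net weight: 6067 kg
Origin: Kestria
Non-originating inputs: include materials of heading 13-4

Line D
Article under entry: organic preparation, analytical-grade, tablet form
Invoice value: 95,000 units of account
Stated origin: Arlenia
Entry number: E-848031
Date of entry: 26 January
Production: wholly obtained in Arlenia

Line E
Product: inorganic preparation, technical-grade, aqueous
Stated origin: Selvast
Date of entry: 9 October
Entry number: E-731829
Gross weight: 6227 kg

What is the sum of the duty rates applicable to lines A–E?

123%

Line A: inorganic → 13-4; granular → 13-4-3; technical-grade → 13-4-3-2. Scheduled 28%. Brenmore agreement on 13-1-1-2: 13-4-3-2 not covered; anti-dumping (Brenmore, 13-4-3): +34%; total 28% + 34% = 62%. → 62%.
Line B: organic → 13-2; powder → 13-2-4; technical-grade → 13-2-4-1. Scheduled 2%. quota on 13-2 open → in-quota 6%; Arlenia agreement on 13-2: not wholly obtained. → 6%.
Line C: inorganic → 13-4; powder → 13-4-1; crude → 13-4-1-1. Scheduled 22%. Kestria agreement on 13-4-4-1: 13-4-1-1 not covered; Kestria agreement on 13-3-1-2: 13-4-1-1 not covered. → 22%.
Line D: organic → 13-2; tablet form → 13-2-3; analytical-grade → 13-2-3-1. Scheduled 3%. quota on 13-2 open → in-quota 6%; Arlenia agreement on 13-2: wholly obtained → 15% available; preference 15% not lower than 6% → no reduction. → 6%.
Line E: inorganic → 13-4; aqueous → 13-4-2; technical-grade → 13-4-2-1. Scheduled 27%. No special measure applies. → 27%.
Sum: 62% + 6% + 22% + 6% + 27% = 123%.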